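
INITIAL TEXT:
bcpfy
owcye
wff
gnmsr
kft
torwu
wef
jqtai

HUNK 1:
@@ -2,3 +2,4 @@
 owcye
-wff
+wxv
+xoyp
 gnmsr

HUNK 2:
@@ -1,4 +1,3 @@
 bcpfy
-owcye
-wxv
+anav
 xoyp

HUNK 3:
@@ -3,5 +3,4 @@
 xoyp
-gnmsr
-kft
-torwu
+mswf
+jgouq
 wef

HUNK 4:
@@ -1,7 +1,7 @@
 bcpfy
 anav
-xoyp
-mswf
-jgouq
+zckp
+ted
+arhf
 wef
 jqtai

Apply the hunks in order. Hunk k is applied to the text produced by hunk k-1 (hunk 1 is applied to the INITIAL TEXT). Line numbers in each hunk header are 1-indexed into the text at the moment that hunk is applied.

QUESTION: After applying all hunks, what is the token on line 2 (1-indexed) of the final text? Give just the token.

Hunk 1: at line 2 remove [wff] add [wxv,xoyp] -> 9 lines: bcpfy owcye wxv xoyp gnmsr kft torwu wef jqtai
Hunk 2: at line 1 remove [owcye,wxv] add [anav] -> 8 lines: bcpfy anav xoyp gnmsr kft torwu wef jqtai
Hunk 3: at line 3 remove [gnmsr,kft,torwu] add [mswf,jgouq] -> 7 lines: bcpfy anav xoyp mswf jgouq wef jqtai
Hunk 4: at line 1 remove [xoyp,mswf,jgouq] add [zckp,ted,arhf] -> 7 lines: bcpfy anav zckp ted arhf wef jqtai
Final line 2: anav

Answer: anav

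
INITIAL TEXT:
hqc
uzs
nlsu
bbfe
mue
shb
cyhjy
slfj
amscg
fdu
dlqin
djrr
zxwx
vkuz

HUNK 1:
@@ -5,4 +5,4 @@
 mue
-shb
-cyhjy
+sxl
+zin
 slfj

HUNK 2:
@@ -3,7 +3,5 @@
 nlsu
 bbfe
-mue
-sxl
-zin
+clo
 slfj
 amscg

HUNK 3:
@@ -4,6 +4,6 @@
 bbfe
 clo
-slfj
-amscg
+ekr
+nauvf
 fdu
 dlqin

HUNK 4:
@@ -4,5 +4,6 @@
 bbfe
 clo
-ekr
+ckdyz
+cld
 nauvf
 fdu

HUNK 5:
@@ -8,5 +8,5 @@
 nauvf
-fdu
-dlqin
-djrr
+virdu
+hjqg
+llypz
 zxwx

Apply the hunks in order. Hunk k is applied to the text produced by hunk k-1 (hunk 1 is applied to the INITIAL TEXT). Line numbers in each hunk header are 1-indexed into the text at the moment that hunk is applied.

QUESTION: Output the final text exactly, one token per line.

Answer: hqc
uzs
nlsu
bbfe
clo
ckdyz
cld
nauvf
virdu
hjqg
llypz
zxwx
vkuz

Derivation:
Hunk 1: at line 5 remove [shb,cyhjy] add [sxl,zin] -> 14 lines: hqc uzs nlsu bbfe mue sxl zin slfj amscg fdu dlqin djrr zxwx vkuz
Hunk 2: at line 3 remove [mue,sxl,zin] add [clo] -> 12 lines: hqc uzs nlsu bbfe clo slfj amscg fdu dlqin djrr zxwx vkuz
Hunk 3: at line 4 remove [slfj,amscg] add [ekr,nauvf] -> 12 lines: hqc uzs nlsu bbfe clo ekr nauvf fdu dlqin djrr zxwx vkuz
Hunk 4: at line 4 remove [ekr] add [ckdyz,cld] -> 13 lines: hqc uzs nlsu bbfe clo ckdyz cld nauvf fdu dlqin djrr zxwx vkuz
Hunk 5: at line 8 remove [fdu,dlqin,djrr] add [virdu,hjqg,llypz] -> 13 lines: hqc uzs nlsu bbfe clo ckdyz cld nauvf virdu hjqg llypz zxwx vkuz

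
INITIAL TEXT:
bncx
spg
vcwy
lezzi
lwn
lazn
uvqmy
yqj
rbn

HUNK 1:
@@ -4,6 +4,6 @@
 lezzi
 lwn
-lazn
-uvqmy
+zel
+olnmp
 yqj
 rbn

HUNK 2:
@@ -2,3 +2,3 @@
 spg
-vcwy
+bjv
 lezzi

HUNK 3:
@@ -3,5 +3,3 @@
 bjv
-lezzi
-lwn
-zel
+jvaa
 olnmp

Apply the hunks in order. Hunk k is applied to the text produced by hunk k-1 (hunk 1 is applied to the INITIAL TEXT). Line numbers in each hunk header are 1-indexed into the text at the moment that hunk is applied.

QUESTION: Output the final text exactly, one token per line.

Answer: bncx
spg
bjv
jvaa
olnmp
yqj
rbn

Derivation:
Hunk 1: at line 4 remove [lazn,uvqmy] add [zel,olnmp] -> 9 lines: bncx spg vcwy lezzi lwn zel olnmp yqj rbn
Hunk 2: at line 2 remove [vcwy] add [bjv] -> 9 lines: bncx spg bjv lezzi lwn zel olnmp yqj rbn
Hunk 3: at line 3 remove [lezzi,lwn,zel] add [jvaa] -> 7 lines: bncx spg bjv jvaa olnmp yqj rbn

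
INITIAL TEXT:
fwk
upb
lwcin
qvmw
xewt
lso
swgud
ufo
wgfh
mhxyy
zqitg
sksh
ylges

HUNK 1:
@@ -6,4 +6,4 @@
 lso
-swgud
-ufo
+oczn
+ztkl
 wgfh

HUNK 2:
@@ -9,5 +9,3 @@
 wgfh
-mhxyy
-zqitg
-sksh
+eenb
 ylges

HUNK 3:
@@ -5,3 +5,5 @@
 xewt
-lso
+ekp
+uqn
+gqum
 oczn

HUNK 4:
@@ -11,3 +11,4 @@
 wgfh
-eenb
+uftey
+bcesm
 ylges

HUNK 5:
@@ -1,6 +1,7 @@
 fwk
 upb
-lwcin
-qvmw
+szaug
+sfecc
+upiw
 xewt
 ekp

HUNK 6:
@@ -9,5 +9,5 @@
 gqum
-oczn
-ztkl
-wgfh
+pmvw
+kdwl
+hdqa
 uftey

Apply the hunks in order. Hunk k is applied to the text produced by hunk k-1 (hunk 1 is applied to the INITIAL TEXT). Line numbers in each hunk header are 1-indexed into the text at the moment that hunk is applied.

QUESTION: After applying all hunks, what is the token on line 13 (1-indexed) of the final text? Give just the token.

Hunk 1: at line 6 remove [swgud,ufo] add [oczn,ztkl] -> 13 lines: fwk upb lwcin qvmw xewt lso oczn ztkl wgfh mhxyy zqitg sksh ylges
Hunk 2: at line 9 remove [mhxyy,zqitg,sksh] add [eenb] -> 11 lines: fwk upb lwcin qvmw xewt lso oczn ztkl wgfh eenb ylges
Hunk 3: at line 5 remove [lso] add [ekp,uqn,gqum] -> 13 lines: fwk upb lwcin qvmw xewt ekp uqn gqum oczn ztkl wgfh eenb ylges
Hunk 4: at line 11 remove [eenb] add [uftey,bcesm] -> 14 lines: fwk upb lwcin qvmw xewt ekp uqn gqum oczn ztkl wgfh uftey bcesm ylges
Hunk 5: at line 1 remove [lwcin,qvmw] add [szaug,sfecc,upiw] -> 15 lines: fwk upb szaug sfecc upiw xewt ekp uqn gqum oczn ztkl wgfh uftey bcesm ylges
Hunk 6: at line 9 remove [oczn,ztkl,wgfh] add [pmvw,kdwl,hdqa] -> 15 lines: fwk upb szaug sfecc upiw xewt ekp uqn gqum pmvw kdwl hdqa uftey bcesm ylges
Final line 13: uftey

Answer: uftey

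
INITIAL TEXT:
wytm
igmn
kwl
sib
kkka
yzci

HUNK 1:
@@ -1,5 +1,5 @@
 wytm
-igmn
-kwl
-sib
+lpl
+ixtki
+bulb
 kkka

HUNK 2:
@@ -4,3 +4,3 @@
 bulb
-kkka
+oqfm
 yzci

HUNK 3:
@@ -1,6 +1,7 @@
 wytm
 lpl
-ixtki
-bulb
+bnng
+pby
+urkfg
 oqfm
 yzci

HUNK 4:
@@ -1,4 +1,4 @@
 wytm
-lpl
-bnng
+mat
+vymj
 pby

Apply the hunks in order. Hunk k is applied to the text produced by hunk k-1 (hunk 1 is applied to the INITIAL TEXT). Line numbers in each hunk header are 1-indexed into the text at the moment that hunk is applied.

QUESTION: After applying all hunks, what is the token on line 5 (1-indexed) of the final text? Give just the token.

Answer: urkfg

Derivation:
Hunk 1: at line 1 remove [igmn,kwl,sib] add [lpl,ixtki,bulb] -> 6 lines: wytm lpl ixtki bulb kkka yzci
Hunk 2: at line 4 remove [kkka] add [oqfm] -> 6 lines: wytm lpl ixtki bulb oqfm yzci
Hunk 3: at line 1 remove [ixtki,bulb] add [bnng,pby,urkfg] -> 7 lines: wytm lpl bnng pby urkfg oqfm yzci
Hunk 4: at line 1 remove [lpl,bnng] add [mat,vymj] -> 7 lines: wytm mat vymj pby urkfg oqfm yzci
Final line 5: urkfg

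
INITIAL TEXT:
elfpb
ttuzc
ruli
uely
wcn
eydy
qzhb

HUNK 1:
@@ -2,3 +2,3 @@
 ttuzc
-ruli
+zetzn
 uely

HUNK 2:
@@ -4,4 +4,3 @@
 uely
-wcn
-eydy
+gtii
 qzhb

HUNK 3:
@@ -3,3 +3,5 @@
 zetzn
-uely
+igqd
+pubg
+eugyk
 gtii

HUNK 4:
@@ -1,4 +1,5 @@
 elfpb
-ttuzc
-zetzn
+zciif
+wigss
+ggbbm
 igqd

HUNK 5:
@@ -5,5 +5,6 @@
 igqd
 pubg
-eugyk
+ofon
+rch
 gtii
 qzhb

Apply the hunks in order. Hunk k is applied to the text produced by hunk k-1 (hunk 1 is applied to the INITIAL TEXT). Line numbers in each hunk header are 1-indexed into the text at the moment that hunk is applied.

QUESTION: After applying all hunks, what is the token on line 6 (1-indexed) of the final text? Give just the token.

Answer: pubg

Derivation:
Hunk 1: at line 2 remove [ruli] add [zetzn] -> 7 lines: elfpb ttuzc zetzn uely wcn eydy qzhb
Hunk 2: at line 4 remove [wcn,eydy] add [gtii] -> 6 lines: elfpb ttuzc zetzn uely gtii qzhb
Hunk 3: at line 3 remove [uely] add [igqd,pubg,eugyk] -> 8 lines: elfpb ttuzc zetzn igqd pubg eugyk gtii qzhb
Hunk 4: at line 1 remove [ttuzc,zetzn] add [zciif,wigss,ggbbm] -> 9 lines: elfpb zciif wigss ggbbm igqd pubg eugyk gtii qzhb
Hunk 5: at line 5 remove [eugyk] add [ofon,rch] -> 10 lines: elfpb zciif wigss ggbbm igqd pubg ofon rch gtii qzhb
Final line 6: pubg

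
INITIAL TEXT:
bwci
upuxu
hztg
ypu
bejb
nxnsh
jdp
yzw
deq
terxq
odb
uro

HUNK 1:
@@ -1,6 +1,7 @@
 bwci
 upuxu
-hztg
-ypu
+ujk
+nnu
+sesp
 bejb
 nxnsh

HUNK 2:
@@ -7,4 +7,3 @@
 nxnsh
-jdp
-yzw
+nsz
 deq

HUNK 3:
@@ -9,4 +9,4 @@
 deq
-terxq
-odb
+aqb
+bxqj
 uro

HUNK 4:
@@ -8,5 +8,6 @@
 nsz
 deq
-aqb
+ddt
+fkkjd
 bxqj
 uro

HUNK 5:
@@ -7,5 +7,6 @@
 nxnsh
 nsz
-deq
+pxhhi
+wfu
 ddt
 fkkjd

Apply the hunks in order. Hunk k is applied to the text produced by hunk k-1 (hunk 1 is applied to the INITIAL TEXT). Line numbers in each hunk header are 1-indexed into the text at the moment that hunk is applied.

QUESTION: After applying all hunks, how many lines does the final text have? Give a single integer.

Hunk 1: at line 1 remove [hztg,ypu] add [ujk,nnu,sesp] -> 13 lines: bwci upuxu ujk nnu sesp bejb nxnsh jdp yzw deq terxq odb uro
Hunk 2: at line 7 remove [jdp,yzw] add [nsz] -> 12 lines: bwci upuxu ujk nnu sesp bejb nxnsh nsz deq terxq odb uro
Hunk 3: at line 9 remove [terxq,odb] add [aqb,bxqj] -> 12 lines: bwci upuxu ujk nnu sesp bejb nxnsh nsz deq aqb bxqj uro
Hunk 4: at line 8 remove [aqb] add [ddt,fkkjd] -> 13 lines: bwci upuxu ujk nnu sesp bejb nxnsh nsz deq ddt fkkjd bxqj uro
Hunk 5: at line 7 remove [deq] add [pxhhi,wfu] -> 14 lines: bwci upuxu ujk nnu sesp bejb nxnsh nsz pxhhi wfu ddt fkkjd bxqj uro
Final line count: 14

Answer: 14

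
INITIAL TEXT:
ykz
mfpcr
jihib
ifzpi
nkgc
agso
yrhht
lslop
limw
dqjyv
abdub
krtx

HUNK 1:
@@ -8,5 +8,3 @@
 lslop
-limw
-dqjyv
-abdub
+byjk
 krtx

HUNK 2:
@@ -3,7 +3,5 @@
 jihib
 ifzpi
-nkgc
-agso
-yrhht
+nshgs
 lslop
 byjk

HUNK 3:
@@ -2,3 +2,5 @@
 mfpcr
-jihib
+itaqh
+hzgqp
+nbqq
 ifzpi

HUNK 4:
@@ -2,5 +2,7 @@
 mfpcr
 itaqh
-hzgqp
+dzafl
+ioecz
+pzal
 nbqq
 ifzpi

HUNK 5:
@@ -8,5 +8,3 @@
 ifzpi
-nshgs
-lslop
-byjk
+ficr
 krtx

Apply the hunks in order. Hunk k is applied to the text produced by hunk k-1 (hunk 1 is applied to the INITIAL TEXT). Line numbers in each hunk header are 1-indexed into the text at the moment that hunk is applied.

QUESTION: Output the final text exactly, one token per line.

Hunk 1: at line 8 remove [limw,dqjyv,abdub] add [byjk] -> 10 lines: ykz mfpcr jihib ifzpi nkgc agso yrhht lslop byjk krtx
Hunk 2: at line 3 remove [nkgc,agso,yrhht] add [nshgs] -> 8 lines: ykz mfpcr jihib ifzpi nshgs lslop byjk krtx
Hunk 3: at line 2 remove [jihib] add [itaqh,hzgqp,nbqq] -> 10 lines: ykz mfpcr itaqh hzgqp nbqq ifzpi nshgs lslop byjk krtx
Hunk 4: at line 2 remove [hzgqp] add [dzafl,ioecz,pzal] -> 12 lines: ykz mfpcr itaqh dzafl ioecz pzal nbqq ifzpi nshgs lslop byjk krtx
Hunk 5: at line 8 remove [nshgs,lslop,byjk] add [ficr] -> 10 lines: ykz mfpcr itaqh dzafl ioecz pzal nbqq ifzpi ficr krtx

Answer: ykz
mfpcr
itaqh
dzafl
ioecz
pzal
nbqq
ifzpi
ficr
krtx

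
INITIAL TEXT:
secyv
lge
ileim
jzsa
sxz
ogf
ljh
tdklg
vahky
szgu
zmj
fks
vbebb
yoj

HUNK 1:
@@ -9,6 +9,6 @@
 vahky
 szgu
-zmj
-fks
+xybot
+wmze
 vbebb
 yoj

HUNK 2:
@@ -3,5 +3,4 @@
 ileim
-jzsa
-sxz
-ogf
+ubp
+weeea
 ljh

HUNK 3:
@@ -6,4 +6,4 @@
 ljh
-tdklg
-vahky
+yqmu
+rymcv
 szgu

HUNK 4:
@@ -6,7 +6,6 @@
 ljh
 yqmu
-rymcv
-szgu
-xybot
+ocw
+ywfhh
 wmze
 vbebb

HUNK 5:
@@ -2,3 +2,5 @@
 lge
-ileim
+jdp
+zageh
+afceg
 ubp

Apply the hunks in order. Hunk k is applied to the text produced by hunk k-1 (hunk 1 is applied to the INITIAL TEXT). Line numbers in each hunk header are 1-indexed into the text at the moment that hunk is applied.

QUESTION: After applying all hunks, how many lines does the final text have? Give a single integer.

Hunk 1: at line 9 remove [zmj,fks] add [xybot,wmze] -> 14 lines: secyv lge ileim jzsa sxz ogf ljh tdklg vahky szgu xybot wmze vbebb yoj
Hunk 2: at line 3 remove [jzsa,sxz,ogf] add [ubp,weeea] -> 13 lines: secyv lge ileim ubp weeea ljh tdklg vahky szgu xybot wmze vbebb yoj
Hunk 3: at line 6 remove [tdklg,vahky] add [yqmu,rymcv] -> 13 lines: secyv lge ileim ubp weeea ljh yqmu rymcv szgu xybot wmze vbebb yoj
Hunk 4: at line 6 remove [rymcv,szgu,xybot] add [ocw,ywfhh] -> 12 lines: secyv lge ileim ubp weeea ljh yqmu ocw ywfhh wmze vbebb yoj
Hunk 5: at line 2 remove [ileim] add [jdp,zageh,afceg] -> 14 lines: secyv lge jdp zageh afceg ubp weeea ljh yqmu ocw ywfhh wmze vbebb yoj
Final line count: 14

Answer: 14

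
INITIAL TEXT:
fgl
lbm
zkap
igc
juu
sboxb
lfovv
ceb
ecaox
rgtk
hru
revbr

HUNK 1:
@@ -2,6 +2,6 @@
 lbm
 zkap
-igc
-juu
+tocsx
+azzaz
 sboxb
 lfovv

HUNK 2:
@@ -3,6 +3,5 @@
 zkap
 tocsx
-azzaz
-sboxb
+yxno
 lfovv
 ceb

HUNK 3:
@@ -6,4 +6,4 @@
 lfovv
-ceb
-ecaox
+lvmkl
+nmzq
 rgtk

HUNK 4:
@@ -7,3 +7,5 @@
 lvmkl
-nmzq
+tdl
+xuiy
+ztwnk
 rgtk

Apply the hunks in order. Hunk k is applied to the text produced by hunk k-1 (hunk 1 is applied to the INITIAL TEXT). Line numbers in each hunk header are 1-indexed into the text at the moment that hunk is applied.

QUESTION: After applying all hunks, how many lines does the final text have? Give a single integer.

Hunk 1: at line 2 remove [igc,juu] add [tocsx,azzaz] -> 12 lines: fgl lbm zkap tocsx azzaz sboxb lfovv ceb ecaox rgtk hru revbr
Hunk 2: at line 3 remove [azzaz,sboxb] add [yxno] -> 11 lines: fgl lbm zkap tocsx yxno lfovv ceb ecaox rgtk hru revbr
Hunk 3: at line 6 remove [ceb,ecaox] add [lvmkl,nmzq] -> 11 lines: fgl lbm zkap tocsx yxno lfovv lvmkl nmzq rgtk hru revbr
Hunk 4: at line 7 remove [nmzq] add [tdl,xuiy,ztwnk] -> 13 lines: fgl lbm zkap tocsx yxno lfovv lvmkl tdl xuiy ztwnk rgtk hru revbr
Final line count: 13

Answer: 13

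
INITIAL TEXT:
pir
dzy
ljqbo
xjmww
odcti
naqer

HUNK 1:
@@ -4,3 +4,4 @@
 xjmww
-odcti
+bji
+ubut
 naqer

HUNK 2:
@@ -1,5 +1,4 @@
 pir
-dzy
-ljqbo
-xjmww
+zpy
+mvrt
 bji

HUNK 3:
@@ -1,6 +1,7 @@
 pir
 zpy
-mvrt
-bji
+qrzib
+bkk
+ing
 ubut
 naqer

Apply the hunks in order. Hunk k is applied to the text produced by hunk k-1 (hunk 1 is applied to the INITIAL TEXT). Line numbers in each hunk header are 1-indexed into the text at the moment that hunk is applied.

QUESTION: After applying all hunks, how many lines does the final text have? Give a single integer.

Hunk 1: at line 4 remove [odcti] add [bji,ubut] -> 7 lines: pir dzy ljqbo xjmww bji ubut naqer
Hunk 2: at line 1 remove [dzy,ljqbo,xjmww] add [zpy,mvrt] -> 6 lines: pir zpy mvrt bji ubut naqer
Hunk 3: at line 1 remove [mvrt,bji] add [qrzib,bkk,ing] -> 7 lines: pir zpy qrzib bkk ing ubut naqer
Final line count: 7

Answer: 7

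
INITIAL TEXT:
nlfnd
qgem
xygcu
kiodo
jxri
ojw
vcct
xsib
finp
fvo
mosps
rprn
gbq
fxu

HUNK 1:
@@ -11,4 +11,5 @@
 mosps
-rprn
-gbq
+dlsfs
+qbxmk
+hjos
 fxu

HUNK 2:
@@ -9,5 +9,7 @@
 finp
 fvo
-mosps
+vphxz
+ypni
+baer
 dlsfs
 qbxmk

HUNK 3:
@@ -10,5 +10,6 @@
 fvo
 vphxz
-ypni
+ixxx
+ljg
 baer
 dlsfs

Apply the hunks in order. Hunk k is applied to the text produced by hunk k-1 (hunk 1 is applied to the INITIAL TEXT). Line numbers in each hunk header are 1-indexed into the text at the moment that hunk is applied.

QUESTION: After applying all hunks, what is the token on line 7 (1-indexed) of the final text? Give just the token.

Hunk 1: at line 11 remove [rprn,gbq] add [dlsfs,qbxmk,hjos] -> 15 lines: nlfnd qgem xygcu kiodo jxri ojw vcct xsib finp fvo mosps dlsfs qbxmk hjos fxu
Hunk 2: at line 9 remove [mosps] add [vphxz,ypni,baer] -> 17 lines: nlfnd qgem xygcu kiodo jxri ojw vcct xsib finp fvo vphxz ypni baer dlsfs qbxmk hjos fxu
Hunk 3: at line 10 remove [ypni] add [ixxx,ljg] -> 18 lines: nlfnd qgem xygcu kiodo jxri ojw vcct xsib finp fvo vphxz ixxx ljg baer dlsfs qbxmk hjos fxu
Final line 7: vcct

Answer: vcct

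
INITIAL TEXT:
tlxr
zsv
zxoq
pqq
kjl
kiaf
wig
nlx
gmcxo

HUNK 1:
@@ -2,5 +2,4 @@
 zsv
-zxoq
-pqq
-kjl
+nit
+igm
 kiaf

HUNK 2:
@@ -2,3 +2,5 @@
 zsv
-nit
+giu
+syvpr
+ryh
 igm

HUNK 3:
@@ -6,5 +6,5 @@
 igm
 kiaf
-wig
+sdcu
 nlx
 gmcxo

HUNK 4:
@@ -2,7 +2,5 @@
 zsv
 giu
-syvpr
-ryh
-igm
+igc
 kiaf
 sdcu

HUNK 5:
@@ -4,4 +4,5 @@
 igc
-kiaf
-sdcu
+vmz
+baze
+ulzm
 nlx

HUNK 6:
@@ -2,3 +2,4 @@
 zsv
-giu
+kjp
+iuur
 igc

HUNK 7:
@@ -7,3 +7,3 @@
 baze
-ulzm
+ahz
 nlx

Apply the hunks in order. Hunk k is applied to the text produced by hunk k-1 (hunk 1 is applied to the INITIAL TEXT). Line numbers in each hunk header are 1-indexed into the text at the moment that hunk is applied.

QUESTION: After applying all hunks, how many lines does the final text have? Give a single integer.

Answer: 10

Derivation:
Hunk 1: at line 2 remove [zxoq,pqq,kjl] add [nit,igm] -> 8 lines: tlxr zsv nit igm kiaf wig nlx gmcxo
Hunk 2: at line 2 remove [nit] add [giu,syvpr,ryh] -> 10 lines: tlxr zsv giu syvpr ryh igm kiaf wig nlx gmcxo
Hunk 3: at line 6 remove [wig] add [sdcu] -> 10 lines: tlxr zsv giu syvpr ryh igm kiaf sdcu nlx gmcxo
Hunk 4: at line 2 remove [syvpr,ryh,igm] add [igc] -> 8 lines: tlxr zsv giu igc kiaf sdcu nlx gmcxo
Hunk 5: at line 4 remove [kiaf,sdcu] add [vmz,baze,ulzm] -> 9 lines: tlxr zsv giu igc vmz baze ulzm nlx gmcxo
Hunk 6: at line 2 remove [giu] add [kjp,iuur] -> 10 lines: tlxr zsv kjp iuur igc vmz baze ulzm nlx gmcxo
Hunk 7: at line 7 remove [ulzm] add [ahz] -> 10 lines: tlxr zsv kjp iuur igc vmz baze ahz nlx gmcxo
Final line count: 10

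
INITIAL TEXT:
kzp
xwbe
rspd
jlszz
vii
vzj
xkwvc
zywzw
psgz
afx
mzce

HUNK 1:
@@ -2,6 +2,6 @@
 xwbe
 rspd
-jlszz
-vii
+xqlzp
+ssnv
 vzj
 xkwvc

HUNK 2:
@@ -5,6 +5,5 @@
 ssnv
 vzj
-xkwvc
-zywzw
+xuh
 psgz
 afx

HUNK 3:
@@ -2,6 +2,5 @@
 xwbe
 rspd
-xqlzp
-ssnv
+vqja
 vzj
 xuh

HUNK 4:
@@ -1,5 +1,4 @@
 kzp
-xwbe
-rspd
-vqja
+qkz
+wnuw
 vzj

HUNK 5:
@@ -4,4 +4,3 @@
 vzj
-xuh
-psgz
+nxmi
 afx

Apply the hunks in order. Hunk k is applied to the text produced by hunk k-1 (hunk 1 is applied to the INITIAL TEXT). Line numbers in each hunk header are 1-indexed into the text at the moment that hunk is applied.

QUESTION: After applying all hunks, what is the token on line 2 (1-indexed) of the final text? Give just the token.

Answer: qkz

Derivation:
Hunk 1: at line 2 remove [jlszz,vii] add [xqlzp,ssnv] -> 11 lines: kzp xwbe rspd xqlzp ssnv vzj xkwvc zywzw psgz afx mzce
Hunk 2: at line 5 remove [xkwvc,zywzw] add [xuh] -> 10 lines: kzp xwbe rspd xqlzp ssnv vzj xuh psgz afx mzce
Hunk 3: at line 2 remove [xqlzp,ssnv] add [vqja] -> 9 lines: kzp xwbe rspd vqja vzj xuh psgz afx mzce
Hunk 4: at line 1 remove [xwbe,rspd,vqja] add [qkz,wnuw] -> 8 lines: kzp qkz wnuw vzj xuh psgz afx mzce
Hunk 5: at line 4 remove [xuh,psgz] add [nxmi] -> 7 lines: kzp qkz wnuw vzj nxmi afx mzce
Final line 2: qkz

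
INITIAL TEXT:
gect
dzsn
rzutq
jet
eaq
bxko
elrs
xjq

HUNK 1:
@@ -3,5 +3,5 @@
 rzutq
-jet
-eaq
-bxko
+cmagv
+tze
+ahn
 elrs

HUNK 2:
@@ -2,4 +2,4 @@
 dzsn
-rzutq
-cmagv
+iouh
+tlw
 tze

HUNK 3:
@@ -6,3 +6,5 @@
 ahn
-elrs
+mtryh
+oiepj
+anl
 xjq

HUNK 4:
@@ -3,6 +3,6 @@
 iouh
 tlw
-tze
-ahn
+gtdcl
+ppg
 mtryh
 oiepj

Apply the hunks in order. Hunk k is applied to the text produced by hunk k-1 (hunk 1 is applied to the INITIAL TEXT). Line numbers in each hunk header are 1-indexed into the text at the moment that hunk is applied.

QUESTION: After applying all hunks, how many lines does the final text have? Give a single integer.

Hunk 1: at line 3 remove [jet,eaq,bxko] add [cmagv,tze,ahn] -> 8 lines: gect dzsn rzutq cmagv tze ahn elrs xjq
Hunk 2: at line 2 remove [rzutq,cmagv] add [iouh,tlw] -> 8 lines: gect dzsn iouh tlw tze ahn elrs xjq
Hunk 3: at line 6 remove [elrs] add [mtryh,oiepj,anl] -> 10 lines: gect dzsn iouh tlw tze ahn mtryh oiepj anl xjq
Hunk 4: at line 3 remove [tze,ahn] add [gtdcl,ppg] -> 10 lines: gect dzsn iouh tlw gtdcl ppg mtryh oiepj anl xjq
Final line count: 10

Answer: 10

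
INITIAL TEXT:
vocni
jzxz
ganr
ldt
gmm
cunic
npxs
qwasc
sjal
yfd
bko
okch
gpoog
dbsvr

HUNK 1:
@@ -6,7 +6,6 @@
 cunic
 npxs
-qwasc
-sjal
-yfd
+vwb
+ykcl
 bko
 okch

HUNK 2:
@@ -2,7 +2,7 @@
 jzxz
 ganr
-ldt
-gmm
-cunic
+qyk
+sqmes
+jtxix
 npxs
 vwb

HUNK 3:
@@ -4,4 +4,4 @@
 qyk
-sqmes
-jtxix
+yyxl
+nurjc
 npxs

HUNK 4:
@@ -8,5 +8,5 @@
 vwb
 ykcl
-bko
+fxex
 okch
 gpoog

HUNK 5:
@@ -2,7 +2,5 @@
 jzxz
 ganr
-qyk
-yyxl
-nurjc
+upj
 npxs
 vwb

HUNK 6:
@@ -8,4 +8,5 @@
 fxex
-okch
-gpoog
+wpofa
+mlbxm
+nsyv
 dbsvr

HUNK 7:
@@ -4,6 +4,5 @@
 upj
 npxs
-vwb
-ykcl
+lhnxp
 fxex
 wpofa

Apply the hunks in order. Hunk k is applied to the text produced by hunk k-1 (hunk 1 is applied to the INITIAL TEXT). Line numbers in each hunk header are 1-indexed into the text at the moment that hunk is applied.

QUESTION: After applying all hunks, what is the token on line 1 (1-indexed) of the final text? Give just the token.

Hunk 1: at line 6 remove [qwasc,sjal,yfd] add [vwb,ykcl] -> 13 lines: vocni jzxz ganr ldt gmm cunic npxs vwb ykcl bko okch gpoog dbsvr
Hunk 2: at line 2 remove [ldt,gmm,cunic] add [qyk,sqmes,jtxix] -> 13 lines: vocni jzxz ganr qyk sqmes jtxix npxs vwb ykcl bko okch gpoog dbsvr
Hunk 3: at line 4 remove [sqmes,jtxix] add [yyxl,nurjc] -> 13 lines: vocni jzxz ganr qyk yyxl nurjc npxs vwb ykcl bko okch gpoog dbsvr
Hunk 4: at line 8 remove [bko] add [fxex] -> 13 lines: vocni jzxz ganr qyk yyxl nurjc npxs vwb ykcl fxex okch gpoog dbsvr
Hunk 5: at line 2 remove [qyk,yyxl,nurjc] add [upj] -> 11 lines: vocni jzxz ganr upj npxs vwb ykcl fxex okch gpoog dbsvr
Hunk 6: at line 8 remove [okch,gpoog] add [wpofa,mlbxm,nsyv] -> 12 lines: vocni jzxz ganr upj npxs vwb ykcl fxex wpofa mlbxm nsyv dbsvr
Hunk 7: at line 4 remove [vwb,ykcl] add [lhnxp] -> 11 lines: vocni jzxz ganr upj npxs lhnxp fxex wpofa mlbxm nsyv dbsvr
Final line 1: vocni

Answer: vocni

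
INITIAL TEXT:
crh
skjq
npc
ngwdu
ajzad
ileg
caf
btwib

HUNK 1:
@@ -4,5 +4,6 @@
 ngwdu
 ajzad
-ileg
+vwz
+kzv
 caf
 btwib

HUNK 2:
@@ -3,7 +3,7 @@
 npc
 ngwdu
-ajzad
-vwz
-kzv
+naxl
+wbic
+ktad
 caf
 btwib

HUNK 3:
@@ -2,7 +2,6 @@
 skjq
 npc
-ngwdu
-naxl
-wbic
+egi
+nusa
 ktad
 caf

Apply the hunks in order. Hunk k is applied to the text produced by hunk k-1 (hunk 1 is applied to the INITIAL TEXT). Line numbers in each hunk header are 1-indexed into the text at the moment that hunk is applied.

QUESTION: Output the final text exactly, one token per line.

Answer: crh
skjq
npc
egi
nusa
ktad
caf
btwib

Derivation:
Hunk 1: at line 4 remove [ileg] add [vwz,kzv] -> 9 lines: crh skjq npc ngwdu ajzad vwz kzv caf btwib
Hunk 2: at line 3 remove [ajzad,vwz,kzv] add [naxl,wbic,ktad] -> 9 lines: crh skjq npc ngwdu naxl wbic ktad caf btwib
Hunk 3: at line 2 remove [ngwdu,naxl,wbic] add [egi,nusa] -> 8 lines: crh skjq npc egi nusa ktad caf btwib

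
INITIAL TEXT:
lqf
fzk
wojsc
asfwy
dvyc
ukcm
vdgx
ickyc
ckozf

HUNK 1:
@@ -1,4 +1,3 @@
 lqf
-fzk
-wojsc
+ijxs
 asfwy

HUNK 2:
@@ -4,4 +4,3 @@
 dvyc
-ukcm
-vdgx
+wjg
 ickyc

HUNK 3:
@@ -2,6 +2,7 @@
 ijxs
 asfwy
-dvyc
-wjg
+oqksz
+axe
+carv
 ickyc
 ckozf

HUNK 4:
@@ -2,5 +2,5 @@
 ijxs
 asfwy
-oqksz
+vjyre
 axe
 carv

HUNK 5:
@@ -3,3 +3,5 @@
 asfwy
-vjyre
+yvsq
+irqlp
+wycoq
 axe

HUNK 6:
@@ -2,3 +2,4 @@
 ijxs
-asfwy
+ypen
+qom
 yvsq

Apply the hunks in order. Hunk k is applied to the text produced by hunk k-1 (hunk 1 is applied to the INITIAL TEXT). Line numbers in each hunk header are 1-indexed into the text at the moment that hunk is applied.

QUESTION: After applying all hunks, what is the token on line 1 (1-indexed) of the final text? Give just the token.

Hunk 1: at line 1 remove [fzk,wojsc] add [ijxs] -> 8 lines: lqf ijxs asfwy dvyc ukcm vdgx ickyc ckozf
Hunk 2: at line 4 remove [ukcm,vdgx] add [wjg] -> 7 lines: lqf ijxs asfwy dvyc wjg ickyc ckozf
Hunk 3: at line 2 remove [dvyc,wjg] add [oqksz,axe,carv] -> 8 lines: lqf ijxs asfwy oqksz axe carv ickyc ckozf
Hunk 4: at line 2 remove [oqksz] add [vjyre] -> 8 lines: lqf ijxs asfwy vjyre axe carv ickyc ckozf
Hunk 5: at line 3 remove [vjyre] add [yvsq,irqlp,wycoq] -> 10 lines: lqf ijxs asfwy yvsq irqlp wycoq axe carv ickyc ckozf
Hunk 6: at line 2 remove [asfwy] add [ypen,qom] -> 11 lines: lqf ijxs ypen qom yvsq irqlp wycoq axe carv ickyc ckozf
Final line 1: lqf

Answer: lqf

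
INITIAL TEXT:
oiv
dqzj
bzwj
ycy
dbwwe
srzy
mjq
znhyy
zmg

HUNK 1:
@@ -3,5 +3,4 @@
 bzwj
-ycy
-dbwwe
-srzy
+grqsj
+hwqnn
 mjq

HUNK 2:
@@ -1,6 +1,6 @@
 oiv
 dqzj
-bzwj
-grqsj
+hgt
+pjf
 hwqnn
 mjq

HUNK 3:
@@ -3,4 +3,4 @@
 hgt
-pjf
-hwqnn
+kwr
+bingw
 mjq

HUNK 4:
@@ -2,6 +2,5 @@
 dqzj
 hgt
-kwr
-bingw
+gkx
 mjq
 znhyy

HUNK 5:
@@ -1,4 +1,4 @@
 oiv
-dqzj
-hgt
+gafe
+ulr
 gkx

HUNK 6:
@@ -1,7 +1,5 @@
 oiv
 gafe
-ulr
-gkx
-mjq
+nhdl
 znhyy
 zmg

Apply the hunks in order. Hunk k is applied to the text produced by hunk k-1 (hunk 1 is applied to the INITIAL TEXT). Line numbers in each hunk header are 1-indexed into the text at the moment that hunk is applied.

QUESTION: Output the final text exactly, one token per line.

Answer: oiv
gafe
nhdl
znhyy
zmg

Derivation:
Hunk 1: at line 3 remove [ycy,dbwwe,srzy] add [grqsj,hwqnn] -> 8 lines: oiv dqzj bzwj grqsj hwqnn mjq znhyy zmg
Hunk 2: at line 1 remove [bzwj,grqsj] add [hgt,pjf] -> 8 lines: oiv dqzj hgt pjf hwqnn mjq znhyy zmg
Hunk 3: at line 3 remove [pjf,hwqnn] add [kwr,bingw] -> 8 lines: oiv dqzj hgt kwr bingw mjq znhyy zmg
Hunk 4: at line 2 remove [kwr,bingw] add [gkx] -> 7 lines: oiv dqzj hgt gkx mjq znhyy zmg
Hunk 5: at line 1 remove [dqzj,hgt] add [gafe,ulr] -> 7 lines: oiv gafe ulr gkx mjq znhyy zmg
Hunk 6: at line 1 remove [ulr,gkx,mjq] add [nhdl] -> 5 lines: oiv gafe nhdl znhyy zmg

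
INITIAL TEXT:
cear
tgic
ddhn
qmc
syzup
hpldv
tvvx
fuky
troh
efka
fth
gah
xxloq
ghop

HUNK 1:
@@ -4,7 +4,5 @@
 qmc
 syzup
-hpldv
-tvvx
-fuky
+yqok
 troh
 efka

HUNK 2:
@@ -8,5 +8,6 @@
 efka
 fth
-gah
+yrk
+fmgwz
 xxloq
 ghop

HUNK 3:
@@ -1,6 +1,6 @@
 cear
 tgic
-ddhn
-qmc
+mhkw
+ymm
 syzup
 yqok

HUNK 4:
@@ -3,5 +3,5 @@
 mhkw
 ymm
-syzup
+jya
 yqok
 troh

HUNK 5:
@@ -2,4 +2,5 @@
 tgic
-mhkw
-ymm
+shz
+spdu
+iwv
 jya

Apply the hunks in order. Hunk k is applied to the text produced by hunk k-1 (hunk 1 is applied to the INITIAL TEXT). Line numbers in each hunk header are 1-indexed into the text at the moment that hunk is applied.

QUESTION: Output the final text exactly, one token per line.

Answer: cear
tgic
shz
spdu
iwv
jya
yqok
troh
efka
fth
yrk
fmgwz
xxloq
ghop

Derivation:
Hunk 1: at line 4 remove [hpldv,tvvx,fuky] add [yqok] -> 12 lines: cear tgic ddhn qmc syzup yqok troh efka fth gah xxloq ghop
Hunk 2: at line 8 remove [gah] add [yrk,fmgwz] -> 13 lines: cear tgic ddhn qmc syzup yqok troh efka fth yrk fmgwz xxloq ghop
Hunk 3: at line 1 remove [ddhn,qmc] add [mhkw,ymm] -> 13 lines: cear tgic mhkw ymm syzup yqok troh efka fth yrk fmgwz xxloq ghop
Hunk 4: at line 3 remove [syzup] add [jya] -> 13 lines: cear tgic mhkw ymm jya yqok troh efka fth yrk fmgwz xxloq ghop
Hunk 5: at line 2 remove [mhkw,ymm] add [shz,spdu,iwv] -> 14 lines: cear tgic shz spdu iwv jya yqok troh efka fth yrk fmgwz xxloq ghop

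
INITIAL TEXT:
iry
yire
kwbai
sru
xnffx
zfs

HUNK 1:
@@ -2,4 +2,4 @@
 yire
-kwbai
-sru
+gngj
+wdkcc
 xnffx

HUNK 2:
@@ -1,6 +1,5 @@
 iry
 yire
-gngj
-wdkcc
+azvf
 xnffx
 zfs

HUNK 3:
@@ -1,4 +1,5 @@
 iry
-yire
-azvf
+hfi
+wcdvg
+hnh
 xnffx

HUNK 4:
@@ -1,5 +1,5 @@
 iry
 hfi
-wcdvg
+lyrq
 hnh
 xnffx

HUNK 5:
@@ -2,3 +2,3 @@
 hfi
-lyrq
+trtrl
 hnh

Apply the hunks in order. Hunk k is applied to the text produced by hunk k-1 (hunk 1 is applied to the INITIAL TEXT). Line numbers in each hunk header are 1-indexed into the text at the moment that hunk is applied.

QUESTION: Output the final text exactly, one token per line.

Hunk 1: at line 2 remove [kwbai,sru] add [gngj,wdkcc] -> 6 lines: iry yire gngj wdkcc xnffx zfs
Hunk 2: at line 1 remove [gngj,wdkcc] add [azvf] -> 5 lines: iry yire azvf xnffx zfs
Hunk 3: at line 1 remove [yire,azvf] add [hfi,wcdvg,hnh] -> 6 lines: iry hfi wcdvg hnh xnffx zfs
Hunk 4: at line 1 remove [wcdvg] add [lyrq] -> 6 lines: iry hfi lyrq hnh xnffx zfs
Hunk 5: at line 2 remove [lyrq] add [trtrl] -> 6 lines: iry hfi trtrl hnh xnffx zfs

Answer: iry
hfi
trtrl
hnh
xnffx
zfs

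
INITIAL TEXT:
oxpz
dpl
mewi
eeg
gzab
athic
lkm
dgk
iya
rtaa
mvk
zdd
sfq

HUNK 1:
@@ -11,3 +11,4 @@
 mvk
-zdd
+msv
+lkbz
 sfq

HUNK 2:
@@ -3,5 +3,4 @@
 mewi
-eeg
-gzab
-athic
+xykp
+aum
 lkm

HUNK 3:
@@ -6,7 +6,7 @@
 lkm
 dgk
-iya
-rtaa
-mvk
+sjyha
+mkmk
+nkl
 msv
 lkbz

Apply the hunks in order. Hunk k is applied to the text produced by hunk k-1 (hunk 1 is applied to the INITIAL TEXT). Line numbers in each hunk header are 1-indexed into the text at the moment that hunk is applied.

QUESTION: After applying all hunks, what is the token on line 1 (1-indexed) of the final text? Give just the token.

Hunk 1: at line 11 remove [zdd] add [msv,lkbz] -> 14 lines: oxpz dpl mewi eeg gzab athic lkm dgk iya rtaa mvk msv lkbz sfq
Hunk 2: at line 3 remove [eeg,gzab,athic] add [xykp,aum] -> 13 lines: oxpz dpl mewi xykp aum lkm dgk iya rtaa mvk msv lkbz sfq
Hunk 3: at line 6 remove [iya,rtaa,mvk] add [sjyha,mkmk,nkl] -> 13 lines: oxpz dpl mewi xykp aum lkm dgk sjyha mkmk nkl msv lkbz sfq
Final line 1: oxpz

Answer: oxpz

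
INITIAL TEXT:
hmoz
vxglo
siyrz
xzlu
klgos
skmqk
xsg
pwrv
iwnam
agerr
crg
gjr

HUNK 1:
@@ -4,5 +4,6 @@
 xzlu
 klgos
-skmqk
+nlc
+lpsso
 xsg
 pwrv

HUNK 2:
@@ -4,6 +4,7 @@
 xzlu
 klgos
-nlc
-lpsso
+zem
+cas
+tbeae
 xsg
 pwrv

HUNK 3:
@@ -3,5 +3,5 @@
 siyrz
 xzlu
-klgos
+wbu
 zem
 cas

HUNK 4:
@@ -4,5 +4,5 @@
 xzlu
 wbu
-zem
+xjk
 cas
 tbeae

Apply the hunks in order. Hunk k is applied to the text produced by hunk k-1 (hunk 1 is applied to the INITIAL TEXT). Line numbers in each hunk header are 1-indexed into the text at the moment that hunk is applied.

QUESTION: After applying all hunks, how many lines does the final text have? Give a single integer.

Hunk 1: at line 4 remove [skmqk] add [nlc,lpsso] -> 13 lines: hmoz vxglo siyrz xzlu klgos nlc lpsso xsg pwrv iwnam agerr crg gjr
Hunk 2: at line 4 remove [nlc,lpsso] add [zem,cas,tbeae] -> 14 lines: hmoz vxglo siyrz xzlu klgos zem cas tbeae xsg pwrv iwnam agerr crg gjr
Hunk 3: at line 3 remove [klgos] add [wbu] -> 14 lines: hmoz vxglo siyrz xzlu wbu zem cas tbeae xsg pwrv iwnam agerr crg gjr
Hunk 4: at line 4 remove [zem] add [xjk] -> 14 lines: hmoz vxglo siyrz xzlu wbu xjk cas tbeae xsg pwrv iwnam agerr crg gjr
Final line count: 14

Answer: 14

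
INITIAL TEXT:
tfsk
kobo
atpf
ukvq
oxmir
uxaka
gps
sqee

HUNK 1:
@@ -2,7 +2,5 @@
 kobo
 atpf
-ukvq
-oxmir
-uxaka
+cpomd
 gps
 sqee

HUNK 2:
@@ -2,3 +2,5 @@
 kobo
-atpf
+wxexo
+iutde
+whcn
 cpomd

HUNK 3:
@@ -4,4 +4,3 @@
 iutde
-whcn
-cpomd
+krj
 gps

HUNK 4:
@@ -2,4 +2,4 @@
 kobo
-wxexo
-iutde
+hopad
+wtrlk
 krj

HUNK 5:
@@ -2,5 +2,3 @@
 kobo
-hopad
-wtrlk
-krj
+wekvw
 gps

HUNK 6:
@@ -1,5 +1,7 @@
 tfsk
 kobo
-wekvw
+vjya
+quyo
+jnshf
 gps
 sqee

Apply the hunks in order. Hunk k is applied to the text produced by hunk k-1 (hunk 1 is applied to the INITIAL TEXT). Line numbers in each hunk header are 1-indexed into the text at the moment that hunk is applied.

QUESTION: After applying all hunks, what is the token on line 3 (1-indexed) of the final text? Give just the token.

Answer: vjya

Derivation:
Hunk 1: at line 2 remove [ukvq,oxmir,uxaka] add [cpomd] -> 6 lines: tfsk kobo atpf cpomd gps sqee
Hunk 2: at line 2 remove [atpf] add [wxexo,iutde,whcn] -> 8 lines: tfsk kobo wxexo iutde whcn cpomd gps sqee
Hunk 3: at line 4 remove [whcn,cpomd] add [krj] -> 7 lines: tfsk kobo wxexo iutde krj gps sqee
Hunk 4: at line 2 remove [wxexo,iutde] add [hopad,wtrlk] -> 7 lines: tfsk kobo hopad wtrlk krj gps sqee
Hunk 5: at line 2 remove [hopad,wtrlk,krj] add [wekvw] -> 5 lines: tfsk kobo wekvw gps sqee
Hunk 6: at line 1 remove [wekvw] add [vjya,quyo,jnshf] -> 7 lines: tfsk kobo vjya quyo jnshf gps sqee
Final line 3: vjya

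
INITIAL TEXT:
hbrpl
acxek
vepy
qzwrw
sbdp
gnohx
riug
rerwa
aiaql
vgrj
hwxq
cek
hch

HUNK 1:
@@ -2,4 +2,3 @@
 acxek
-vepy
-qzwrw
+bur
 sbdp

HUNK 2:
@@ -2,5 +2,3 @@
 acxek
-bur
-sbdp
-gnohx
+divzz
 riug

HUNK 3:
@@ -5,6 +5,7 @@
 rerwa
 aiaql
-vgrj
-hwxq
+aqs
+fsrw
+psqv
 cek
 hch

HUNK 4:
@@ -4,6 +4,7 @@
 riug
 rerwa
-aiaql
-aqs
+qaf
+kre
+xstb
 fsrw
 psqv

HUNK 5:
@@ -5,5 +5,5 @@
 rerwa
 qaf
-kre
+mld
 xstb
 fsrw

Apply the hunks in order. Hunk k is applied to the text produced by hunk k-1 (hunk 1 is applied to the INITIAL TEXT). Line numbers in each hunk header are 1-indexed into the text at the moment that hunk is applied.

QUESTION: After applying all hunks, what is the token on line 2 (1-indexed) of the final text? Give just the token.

Hunk 1: at line 2 remove [vepy,qzwrw] add [bur] -> 12 lines: hbrpl acxek bur sbdp gnohx riug rerwa aiaql vgrj hwxq cek hch
Hunk 2: at line 2 remove [bur,sbdp,gnohx] add [divzz] -> 10 lines: hbrpl acxek divzz riug rerwa aiaql vgrj hwxq cek hch
Hunk 3: at line 5 remove [vgrj,hwxq] add [aqs,fsrw,psqv] -> 11 lines: hbrpl acxek divzz riug rerwa aiaql aqs fsrw psqv cek hch
Hunk 4: at line 4 remove [aiaql,aqs] add [qaf,kre,xstb] -> 12 lines: hbrpl acxek divzz riug rerwa qaf kre xstb fsrw psqv cek hch
Hunk 5: at line 5 remove [kre] add [mld] -> 12 lines: hbrpl acxek divzz riug rerwa qaf mld xstb fsrw psqv cek hch
Final line 2: acxek

Answer: acxek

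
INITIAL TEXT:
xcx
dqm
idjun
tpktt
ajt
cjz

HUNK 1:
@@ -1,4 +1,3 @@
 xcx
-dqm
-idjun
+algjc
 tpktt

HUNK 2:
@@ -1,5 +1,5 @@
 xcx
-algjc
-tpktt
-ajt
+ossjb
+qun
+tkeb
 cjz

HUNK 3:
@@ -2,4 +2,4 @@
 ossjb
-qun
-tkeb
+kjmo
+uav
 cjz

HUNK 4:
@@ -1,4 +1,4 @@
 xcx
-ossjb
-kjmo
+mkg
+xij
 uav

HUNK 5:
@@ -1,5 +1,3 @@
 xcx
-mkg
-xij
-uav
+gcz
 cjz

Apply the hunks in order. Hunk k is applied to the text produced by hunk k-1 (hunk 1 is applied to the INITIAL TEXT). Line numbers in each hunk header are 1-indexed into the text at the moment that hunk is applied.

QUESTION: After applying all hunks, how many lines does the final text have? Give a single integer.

Answer: 3

Derivation:
Hunk 1: at line 1 remove [dqm,idjun] add [algjc] -> 5 lines: xcx algjc tpktt ajt cjz
Hunk 2: at line 1 remove [algjc,tpktt,ajt] add [ossjb,qun,tkeb] -> 5 lines: xcx ossjb qun tkeb cjz
Hunk 3: at line 2 remove [qun,tkeb] add [kjmo,uav] -> 5 lines: xcx ossjb kjmo uav cjz
Hunk 4: at line 1 remove [ossjb,kjmo] add [mkg,xij] -> 5 lines: xcx mkg xij uav cjz
Hunk 5: at line 1 remove [mkg,xij,uav] add [gcz] -> 3 lines: xcx gcz cjz
Final line count: 3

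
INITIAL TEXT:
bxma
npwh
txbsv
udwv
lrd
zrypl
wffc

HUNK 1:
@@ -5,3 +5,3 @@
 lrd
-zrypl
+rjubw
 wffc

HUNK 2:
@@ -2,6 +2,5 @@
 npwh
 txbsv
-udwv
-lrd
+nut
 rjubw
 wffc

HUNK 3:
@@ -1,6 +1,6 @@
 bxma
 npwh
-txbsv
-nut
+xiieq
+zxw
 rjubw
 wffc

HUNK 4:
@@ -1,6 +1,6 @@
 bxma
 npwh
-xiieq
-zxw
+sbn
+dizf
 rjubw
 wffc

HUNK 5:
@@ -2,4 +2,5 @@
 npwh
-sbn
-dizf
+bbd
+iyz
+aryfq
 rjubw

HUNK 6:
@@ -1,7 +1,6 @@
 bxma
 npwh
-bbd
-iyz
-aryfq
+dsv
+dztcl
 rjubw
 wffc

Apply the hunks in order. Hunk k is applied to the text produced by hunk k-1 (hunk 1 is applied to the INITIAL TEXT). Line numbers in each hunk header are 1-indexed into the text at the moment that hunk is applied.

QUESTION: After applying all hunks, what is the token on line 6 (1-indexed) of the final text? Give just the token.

Answer: wffc

Derivation:
Hunk 1: at line 5 remove [zrypl] add [rjubw] -> 7 lines: bxma npwh txbsv udwv lrd rjubw wffc
Hunk 2: at line 2 remove [udwv,lrd] add [nut] -> 6 lines: bxma npwh txbsv nut rjubw wffc
Hunk 3: at line 1 remove [txbsv,nut] add [xiieq,zxw] -> 6 lines: bxma npwh xiieq zxw rjubw wffc
Hunk 4: at line 1 remove [xiieq,zxw] add [sbn,dizf] -> 6 lines: bxma npwh sbn dizf rjubw wffc
Hunk 5: at line 2 remove [sbn,dizf] add [bbd,iyz,aryfq] -> 7 lines: bxma npwh bbd iyz aryfq rjubw wffc
Hunk 6: at line 1 remove [bbd,iyz,aryfq] add [dsv,dztcl] -> 6 lines: bxma npwh dsv dztcl rjubw wffc
Final line 6: wffc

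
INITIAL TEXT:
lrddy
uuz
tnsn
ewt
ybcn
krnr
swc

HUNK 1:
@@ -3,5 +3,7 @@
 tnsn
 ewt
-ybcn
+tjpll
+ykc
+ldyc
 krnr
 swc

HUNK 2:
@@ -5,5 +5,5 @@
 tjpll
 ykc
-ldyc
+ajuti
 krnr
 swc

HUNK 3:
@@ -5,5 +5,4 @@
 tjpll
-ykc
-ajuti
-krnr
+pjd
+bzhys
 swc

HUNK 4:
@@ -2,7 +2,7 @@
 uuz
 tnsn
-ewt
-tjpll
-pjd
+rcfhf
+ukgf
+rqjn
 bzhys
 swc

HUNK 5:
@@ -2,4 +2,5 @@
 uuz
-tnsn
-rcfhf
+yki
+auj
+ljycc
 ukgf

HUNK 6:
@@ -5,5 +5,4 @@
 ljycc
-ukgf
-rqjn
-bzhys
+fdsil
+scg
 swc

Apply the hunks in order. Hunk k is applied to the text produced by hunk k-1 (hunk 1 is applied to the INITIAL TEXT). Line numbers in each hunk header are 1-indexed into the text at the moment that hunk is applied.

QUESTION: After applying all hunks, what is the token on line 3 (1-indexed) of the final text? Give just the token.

Hunk 1: at line 3 remove [ybcn] add [tjpll,ykc,ldyc] -> 9 lines: lrddy uuz tnsn ewt tjpll ykc ldyc krnr swc
Hunk 2: at line 5 remove [ldyc] add [ajuti] -> 9 lines: lrddy uuz tnsn ewt tjpll ykc ajuti krnr swc
Hunk 3: at line 5 remove [ykc,ajuti,krnr] add [pjd,bzhys] -> 8 lines: lrddy uuz tnsn ewt tjpll pjd bzhys swc
Hunk 4: at line 2 remove [ewt,tjpll,pjd] add [rcfhf,ukgf,rqjn] -> 8 lines: lrddy uuz tnsn rcfhf ukgf rqjn bzhys swc
Hunk 5: at line 2 remove [tnsn,rcfhf] add [yki,auj,ljycc] -> 9 lines: lrddy uuz yki auj ljycc ukgf rqjn bzhys swc
Hunk 6: at line 5 remove [ukgf,rqjn,bzhys] add [fdsil,scg] -> 8 lines: lrddy uuz yki auj ljycc fdsil scg swc
Final line 3: yki

Answer: yki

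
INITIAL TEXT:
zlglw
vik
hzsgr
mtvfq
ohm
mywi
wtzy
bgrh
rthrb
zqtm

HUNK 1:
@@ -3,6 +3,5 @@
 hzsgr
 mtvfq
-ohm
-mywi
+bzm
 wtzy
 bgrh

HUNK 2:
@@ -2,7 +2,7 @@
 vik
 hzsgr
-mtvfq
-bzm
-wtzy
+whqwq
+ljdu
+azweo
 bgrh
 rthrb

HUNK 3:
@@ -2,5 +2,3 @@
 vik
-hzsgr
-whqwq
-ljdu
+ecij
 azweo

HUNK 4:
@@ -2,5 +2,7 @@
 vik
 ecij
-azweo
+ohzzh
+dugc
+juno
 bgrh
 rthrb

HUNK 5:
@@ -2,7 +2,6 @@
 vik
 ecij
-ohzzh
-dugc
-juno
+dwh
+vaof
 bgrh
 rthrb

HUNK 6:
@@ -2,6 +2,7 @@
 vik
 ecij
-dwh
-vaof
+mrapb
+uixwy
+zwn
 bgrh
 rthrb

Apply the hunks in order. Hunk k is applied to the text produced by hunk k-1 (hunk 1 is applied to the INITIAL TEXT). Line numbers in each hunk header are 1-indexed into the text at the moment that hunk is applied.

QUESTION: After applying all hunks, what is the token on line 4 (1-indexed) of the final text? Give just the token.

Answer: mrapb

Derivation:
Hunk 1: at line 3 remove [ohm,mywi] add [bzm] -> 9 lines: zlglw vik hzsgr mtvfq bzm wtzy bgrh rthrb zqtm
Hunk 2: at line 2 remove [mtvfq,bzm,wtzy] add [whqwq,ljdu,azweo] -> 9 lines: zlglw vik hzsgr whqwq ljdu azweo bgrh rthrb zqtm
Hunk 3: at line 2 remove [hzsgr,whqwq,ljdu] add [ecij] -> 7 lines: zlglw vik ecij azweo bgrh rthrb zqtm
Hunk 4: at line 2 remove [azweo] add [ohzzh,dugc,juno] -> 9 lines: zlglw vik ecij ohzzh dugc juno bgrh rthrb zqtm
Hunk 5: at line 2 remove [ohzzh,dugc,juno] add [dwh,vaof] -> 8 lines: zlglw vik ecij dwh vaof bgrh rthrb zqtm
Hunk 6: at line 2 remove [dwh,vaof] add [mrapb,uixwy,zwn] -> 9 lines: zlglw vik ecij mrapb uixwy zwn bgrh rthrb zqtm
Final line 4: mrapb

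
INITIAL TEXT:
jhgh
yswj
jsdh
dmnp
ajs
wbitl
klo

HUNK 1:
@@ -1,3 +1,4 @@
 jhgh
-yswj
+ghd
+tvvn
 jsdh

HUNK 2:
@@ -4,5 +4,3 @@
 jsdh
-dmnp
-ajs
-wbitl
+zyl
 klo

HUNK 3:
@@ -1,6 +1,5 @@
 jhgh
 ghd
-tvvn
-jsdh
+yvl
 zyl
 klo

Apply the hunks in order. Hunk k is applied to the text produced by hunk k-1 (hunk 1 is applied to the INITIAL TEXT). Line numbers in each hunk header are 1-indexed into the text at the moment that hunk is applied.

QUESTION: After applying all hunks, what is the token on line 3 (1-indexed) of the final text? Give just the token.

Hunk 1: at line 1 remove [yswj] add [ghd,tvvn] -> 8 lines: jhgh ghd tvvn jsdh dmnp ajs wbitl klo
Hunk 2: at line 4 remove [dmnp,ajs,wbitl] add [zyl] -> 6 lines: jhgh ghd tvvn jsdh zyl klo
Hunk 3: at line 1 remove [tvvn,jsdh] add [yvl] -> 5 lines: jhgh ghd yvl zyl klo
Final line 3: yvl

Answer: yvl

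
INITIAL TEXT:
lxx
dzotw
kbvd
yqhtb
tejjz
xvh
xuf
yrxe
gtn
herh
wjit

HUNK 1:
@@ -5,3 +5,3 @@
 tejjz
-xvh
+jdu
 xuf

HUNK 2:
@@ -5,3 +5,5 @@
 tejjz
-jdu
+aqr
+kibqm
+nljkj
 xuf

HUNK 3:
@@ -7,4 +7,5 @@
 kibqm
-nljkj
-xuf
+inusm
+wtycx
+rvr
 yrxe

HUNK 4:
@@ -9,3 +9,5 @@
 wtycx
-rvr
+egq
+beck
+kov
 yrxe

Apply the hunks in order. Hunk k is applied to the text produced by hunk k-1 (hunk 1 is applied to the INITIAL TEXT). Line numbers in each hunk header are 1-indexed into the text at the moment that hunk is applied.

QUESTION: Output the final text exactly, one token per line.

Answer: lxx
dzotw
kbvd
yqhtb
tejjz
aqr
kibqm
inusm
wtycx
egq
beck
kov
yrxe
gtn
herh
wjit

Derivation:
Hunk 1: at line 5 remove [xvh] add [jdu] -> 11 lines: lxx dzotw kbvd yqhtb tejjz jdu xuf yrxe gtn herh wjit
Hunk 2: at line 5 remove [jdu] add [aqr,kibqm,nljkj] -> 13 lines: lxx dzotw kbvd yqhtb tejjz aqr kibqm nljkj xuf yrxe gtn herh wjit
Hunk 3: at line 7 remove [nljkj,xuf] add [inusm,wtycx,rvr] -> 14 lines: lxx dzotw kbvd yqhtb tejjz aqr kibqm inusm wtycx rvr yrxe gtn herh wjit
Hunk 4: at line 9 remove [rvr] add [egq,beck,kov] -> 16 lines: lxx dzotw kbvd yqhtb tejjz aqr kibqm inusm wtycx egq beck kov yrxe gtn herh wjit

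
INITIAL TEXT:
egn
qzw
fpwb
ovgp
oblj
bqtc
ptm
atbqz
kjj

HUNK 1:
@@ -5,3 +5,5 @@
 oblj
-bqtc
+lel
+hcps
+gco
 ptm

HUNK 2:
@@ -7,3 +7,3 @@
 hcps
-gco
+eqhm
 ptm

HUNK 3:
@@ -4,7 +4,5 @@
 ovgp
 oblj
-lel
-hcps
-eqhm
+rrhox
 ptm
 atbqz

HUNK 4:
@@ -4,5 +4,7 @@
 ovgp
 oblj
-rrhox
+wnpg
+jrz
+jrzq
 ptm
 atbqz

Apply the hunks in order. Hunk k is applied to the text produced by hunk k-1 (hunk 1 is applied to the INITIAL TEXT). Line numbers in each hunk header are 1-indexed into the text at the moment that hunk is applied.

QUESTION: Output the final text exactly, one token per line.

Hunk 1: at line 5 remove [bqtc] add [lel,hcps,gco] -> 11 lines: egn qzw fpwb ovgp oblj lel hcps gco ptm atbqz kjj
Hunk 2: at line 7 remove [gco] add [eqhm] -> 11 lines: egn qzw fpwb ovgp oblj lel hcps eqhm ptm atbqz kjj
Hunk 3: at line 4 remove [lel,hcps,eqhm] add [rrhox] -> 9 lines: egn qzw fpwb ovgp oblj rrhox ptm atbqz kjj
Hunk 4: at line 4 remove [rrhox] add [wnpg,jrz,jrzq] -> 11 lines: egn qzw fpwb ovgp oblj wnpg jrz jrzq ptm atbqz kjj

Answer: egn
qzw
fpwb
ovgp
oblj
wnpg
jrz
jrzq
ptm
atbqz
kjj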